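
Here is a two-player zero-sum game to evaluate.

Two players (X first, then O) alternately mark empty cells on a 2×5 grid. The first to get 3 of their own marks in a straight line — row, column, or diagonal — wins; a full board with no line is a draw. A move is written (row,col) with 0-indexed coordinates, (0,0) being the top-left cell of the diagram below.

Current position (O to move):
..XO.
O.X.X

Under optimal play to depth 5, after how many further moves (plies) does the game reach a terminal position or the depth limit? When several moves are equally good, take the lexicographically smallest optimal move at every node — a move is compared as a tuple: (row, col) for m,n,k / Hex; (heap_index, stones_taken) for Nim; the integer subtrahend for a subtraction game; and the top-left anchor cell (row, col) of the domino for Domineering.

p1 O@[..XO./O.X.X]: (0,0)[O.XO./O.X.X]-1 (0,1)[.OXO./O.X.X]-1 (0,4)[..XOO/O.X.X]-1 (1,1)[..XO./OOX.X]-1 (1,3)[..XO./O.XOX]+0*
p2 X@[..XO./O.XOX]: (0,0)[X.XO./O.XOX]+0* (0,1)[.XXO./O.XOX]+0 (0,4)[..XOX/O.XOX]+0 (1,1)[..XO./OXXOX]+0
p3 O@[X.XO./O.XOX]: (0,1)[XOXO./O.XOX]+0* (0,4)[X.XOO/O.XOX]-1 (1,1)[X.XO./OOXOX]-1
p4 X@[XOXO./O.XOX]: (0,4)[XOXOX/O.XOX]+0* (1,1)[XOXO./OXXOX]+0
p5 O@[XOXOX/O.XOX]: (1,1)[XOXOX/OOXOX]+0*
p6 X@[XOXOX/OOXOX] terminal +0; root [..XO./O.X.X] d5

PV length from [..XO./O.X.X]: 5 plies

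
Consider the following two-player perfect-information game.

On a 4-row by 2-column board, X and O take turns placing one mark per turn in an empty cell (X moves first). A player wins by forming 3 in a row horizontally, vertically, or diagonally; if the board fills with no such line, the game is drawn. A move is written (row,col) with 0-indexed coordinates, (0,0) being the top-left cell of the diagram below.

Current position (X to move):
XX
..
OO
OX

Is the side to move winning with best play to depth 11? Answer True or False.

ply 1, X at XX/../OO/OX | (1,0)=+0→XX/X./OO/OX*; (1,1)=-1→XX/.X/OO/OX
ply 2, O at XX/X./OO/OX | (1,1)=+0→XX/XO/OO/OX*
ply 3: XX/XO/OO/OX is terminal +0 (X); from XX/../OO/OX depth 11

X winning at [XX/../OO/OX]: False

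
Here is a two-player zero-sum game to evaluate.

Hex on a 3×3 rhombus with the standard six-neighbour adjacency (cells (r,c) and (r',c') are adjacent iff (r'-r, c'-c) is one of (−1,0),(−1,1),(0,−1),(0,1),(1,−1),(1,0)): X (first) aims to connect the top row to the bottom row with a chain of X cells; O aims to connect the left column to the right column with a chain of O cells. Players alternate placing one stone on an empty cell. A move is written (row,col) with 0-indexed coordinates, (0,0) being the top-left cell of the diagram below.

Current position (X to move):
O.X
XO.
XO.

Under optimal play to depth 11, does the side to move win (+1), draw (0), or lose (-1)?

value(O.X/XO./XO., X) = +1

p1 X@[O.X/XO./XO.]: (0,1)[OXX/XO./XO.]+1* (1,2)[O.X/XOX/XO.]+1 (2,2)[O.X/XO./XOX]+1
p2 O@[OXX/XO./XO.] terminal -1; root [O.X/XO./XO.] d11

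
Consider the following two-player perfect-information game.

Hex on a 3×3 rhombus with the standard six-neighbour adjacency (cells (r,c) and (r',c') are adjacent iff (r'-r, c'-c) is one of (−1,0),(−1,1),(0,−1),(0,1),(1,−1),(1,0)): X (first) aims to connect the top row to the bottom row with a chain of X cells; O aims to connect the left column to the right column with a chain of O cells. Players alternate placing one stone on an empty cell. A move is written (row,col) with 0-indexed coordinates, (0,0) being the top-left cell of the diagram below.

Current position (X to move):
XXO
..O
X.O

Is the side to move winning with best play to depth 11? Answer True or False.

[XXO/..O/X.O] X move#1: (1,0):+1/XXO/X.O/X.O*, (1,1):+1/XXO/.XO/X.O, (2,1):+1/XXO/..O/XXO
[XXO/X.O/X.O] end (terminal -1, O#2); searched XXO/..O/X.O to 11

X winning at [XXO/..O/X.O]: True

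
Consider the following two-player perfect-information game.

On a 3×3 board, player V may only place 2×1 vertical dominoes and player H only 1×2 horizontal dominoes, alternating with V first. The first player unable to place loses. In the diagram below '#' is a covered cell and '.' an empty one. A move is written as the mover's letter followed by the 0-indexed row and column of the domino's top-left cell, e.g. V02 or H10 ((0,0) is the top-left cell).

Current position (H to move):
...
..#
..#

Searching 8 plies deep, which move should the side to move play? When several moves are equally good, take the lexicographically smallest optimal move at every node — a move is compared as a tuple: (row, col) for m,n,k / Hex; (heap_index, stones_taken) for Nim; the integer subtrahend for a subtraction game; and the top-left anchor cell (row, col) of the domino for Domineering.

H's best at [.../..#/..#]: H10

ply 1, H at .../..#/..# | H00=-1→##./..#/..#; H01=-1→.##/..#/..#; H10=+1→.../###/..#*; H20=-1→.../..#/###
ply 2: .../###/..# is terminal -1 (V); from .../..#/..# depth 8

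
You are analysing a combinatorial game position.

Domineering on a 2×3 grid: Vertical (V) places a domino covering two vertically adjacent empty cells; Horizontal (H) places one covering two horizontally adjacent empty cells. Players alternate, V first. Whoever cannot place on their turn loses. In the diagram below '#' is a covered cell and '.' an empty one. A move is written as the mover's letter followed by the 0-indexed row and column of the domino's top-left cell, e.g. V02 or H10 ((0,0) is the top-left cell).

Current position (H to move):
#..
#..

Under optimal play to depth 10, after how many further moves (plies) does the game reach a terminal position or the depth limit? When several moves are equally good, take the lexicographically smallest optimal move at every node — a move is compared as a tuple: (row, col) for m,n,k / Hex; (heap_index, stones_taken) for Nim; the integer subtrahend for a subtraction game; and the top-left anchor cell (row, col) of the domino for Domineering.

[#../#..] H move#1: H01:+1/###/#..*, H11:+1/#../###
[###/#..] end (terminal -1, V#2); searched #../#.. to 10

PV length from [#../#..]: 1 ply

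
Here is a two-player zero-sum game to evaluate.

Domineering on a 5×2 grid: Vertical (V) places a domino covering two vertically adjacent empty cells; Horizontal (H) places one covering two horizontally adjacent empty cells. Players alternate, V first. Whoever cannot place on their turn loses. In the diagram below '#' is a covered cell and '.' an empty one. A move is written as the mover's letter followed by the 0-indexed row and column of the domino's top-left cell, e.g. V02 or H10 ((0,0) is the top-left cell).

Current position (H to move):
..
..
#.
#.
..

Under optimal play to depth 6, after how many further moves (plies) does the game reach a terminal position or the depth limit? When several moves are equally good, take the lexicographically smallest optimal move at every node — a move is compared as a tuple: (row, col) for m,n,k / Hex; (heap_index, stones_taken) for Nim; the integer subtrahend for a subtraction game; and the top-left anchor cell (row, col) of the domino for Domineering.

[../../#./#./..] H move#1: H00:+1/##/../#./#./..*, H10:+1/../##/#./#./.., H40:-1/../../#./#./##
[##/../#./#./..] V move#2: V11:-1/##/.#/##/#./..*, V21:-1/##/../##/##/.., V31:-1/##/../#./##/.#
[##/.#/##/#./..] H move#3: H40:+1/##/.#/##/#./##*
[##/.#/##/#./##] end (terminal -1, V#4); searched ../../#./#./.. to 6

PV length from [../../#./#./..]: 3 plies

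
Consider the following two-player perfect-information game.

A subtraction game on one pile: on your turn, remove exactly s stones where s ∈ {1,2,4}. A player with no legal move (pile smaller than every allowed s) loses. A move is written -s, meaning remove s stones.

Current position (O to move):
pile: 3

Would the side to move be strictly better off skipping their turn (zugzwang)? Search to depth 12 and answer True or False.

zugzwang(3, O) = True

ply 1, O at 3 | -1=-1→2*; -2=-1→1
ply 2, X at 2 | -1=-1→1; -2=+1→0*
ply 3: 0 is terminal -1 (O); from 3 depth 12
pass branch (X moves first from the same position):
  | ply 1, X at 3 | -1=-1→2*; -2=-1→1
  | ply 2, O at 2 | -1=-1→1; -2=+1→0*
  | ply 3: 0 is terminal -1 (X); from 3 depth 12
O moving scores -1; O passing scores +1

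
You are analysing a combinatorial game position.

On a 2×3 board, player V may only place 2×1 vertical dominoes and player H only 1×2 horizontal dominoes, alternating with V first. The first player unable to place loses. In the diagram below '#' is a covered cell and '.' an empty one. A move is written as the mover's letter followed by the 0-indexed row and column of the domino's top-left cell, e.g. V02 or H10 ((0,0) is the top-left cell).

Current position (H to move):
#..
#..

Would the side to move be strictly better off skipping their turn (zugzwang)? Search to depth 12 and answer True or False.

zugzwang(#../#.., H) = False

p1 H@[#../#..]: H01[###/#..]+1* H11[#../###]+1
p2 V@[###/#..] terminal -1; root [#../#..] d12
pass branch (V moves first from the same position):
  | p1 V@[#../#..]: V01[##./##.]+1* V02[#.#/#.#]+1
  | p2 H@[##./##.] terminal -1; root [#../#..] d12
H moving scores +1; H passing scores -1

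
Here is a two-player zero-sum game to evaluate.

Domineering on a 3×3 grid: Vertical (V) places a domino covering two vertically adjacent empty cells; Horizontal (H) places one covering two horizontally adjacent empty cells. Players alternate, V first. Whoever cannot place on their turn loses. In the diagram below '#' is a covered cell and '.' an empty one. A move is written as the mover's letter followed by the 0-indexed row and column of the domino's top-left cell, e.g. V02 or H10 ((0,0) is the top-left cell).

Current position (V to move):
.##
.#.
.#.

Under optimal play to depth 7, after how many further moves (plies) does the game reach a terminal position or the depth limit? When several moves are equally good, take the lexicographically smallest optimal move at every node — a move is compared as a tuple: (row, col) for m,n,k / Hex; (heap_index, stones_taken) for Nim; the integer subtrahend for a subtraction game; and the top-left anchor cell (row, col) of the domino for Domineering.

[.##/.#./.#.] V move#1: V00:+1/###/##./.#.*, V10:+1/.##/##./##., V12:+1/.##/.##/.##
[###/##./.#.] end (terminal -1, H#2); searched .##/.#./.#. to 7

PV length from [.##/.#./.#.]: 1 ply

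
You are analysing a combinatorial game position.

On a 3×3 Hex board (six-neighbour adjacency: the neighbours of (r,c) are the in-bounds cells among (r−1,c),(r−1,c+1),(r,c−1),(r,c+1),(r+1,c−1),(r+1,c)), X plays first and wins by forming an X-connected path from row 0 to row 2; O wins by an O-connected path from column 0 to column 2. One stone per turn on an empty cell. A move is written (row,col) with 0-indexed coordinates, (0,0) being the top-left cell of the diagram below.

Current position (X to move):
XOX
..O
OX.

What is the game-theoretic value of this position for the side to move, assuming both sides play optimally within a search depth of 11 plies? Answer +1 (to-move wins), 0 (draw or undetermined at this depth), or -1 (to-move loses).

value(XOX/..O/OX., X) = +1

[XOX/..O/OX.] X move#1: (1,0):-1/XOX/X.O/OX., (1,1):+1/XOX/.XO/OX.*, (2,2):-1/XOX/..O/OXX
[XOX/.XO/OX.] end (terminal -1, O#2); searched XOX/..O/OX. to 11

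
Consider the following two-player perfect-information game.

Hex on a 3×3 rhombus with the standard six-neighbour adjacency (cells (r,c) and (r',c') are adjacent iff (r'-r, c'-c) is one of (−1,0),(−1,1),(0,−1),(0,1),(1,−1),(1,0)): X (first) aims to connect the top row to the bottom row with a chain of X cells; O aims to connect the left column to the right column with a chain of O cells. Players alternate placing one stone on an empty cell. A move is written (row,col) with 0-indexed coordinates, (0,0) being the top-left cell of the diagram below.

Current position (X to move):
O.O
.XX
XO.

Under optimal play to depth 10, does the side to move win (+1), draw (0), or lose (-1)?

value(O.O/.XX/XO., X) = +1

[O.O/.XX/XO.] X move#1: (0,1):+1/OXO/.XX/XO.*, (1,0):-1/O.O/XXX/XO., (2,2):-1/O.O/.XX/XOX
[OXO/.XX/XO.] end (terminal -1, O#2); searched O.O/.XX/XO. to 10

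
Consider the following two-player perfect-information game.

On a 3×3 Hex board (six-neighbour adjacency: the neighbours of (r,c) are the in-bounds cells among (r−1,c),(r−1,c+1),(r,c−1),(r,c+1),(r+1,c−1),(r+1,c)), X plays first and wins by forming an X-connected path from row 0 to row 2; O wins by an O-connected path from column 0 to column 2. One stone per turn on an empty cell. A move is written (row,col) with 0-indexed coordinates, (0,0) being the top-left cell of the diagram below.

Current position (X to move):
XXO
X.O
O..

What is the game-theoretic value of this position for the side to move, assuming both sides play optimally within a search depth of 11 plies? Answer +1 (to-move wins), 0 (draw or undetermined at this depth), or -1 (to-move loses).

value(XXO/X.O/O.., X) = -1

p1 X@[XXO/X.O/O..]: (1,1)[XXO/XXO/O..]-1* (2,1)[XXO/X.O/OX.]-1 (2,2)[XXO/X.O/O.X]-1
p2 O@[XXO/XXO/O..]: (2,1)[XXO/XXO/OO.]+1* (2,2)[XXO/XXO/O.O]-1
p3 X@[XXO/XXO/OO.] terminal -1; root [XXO/X.O/O..] d11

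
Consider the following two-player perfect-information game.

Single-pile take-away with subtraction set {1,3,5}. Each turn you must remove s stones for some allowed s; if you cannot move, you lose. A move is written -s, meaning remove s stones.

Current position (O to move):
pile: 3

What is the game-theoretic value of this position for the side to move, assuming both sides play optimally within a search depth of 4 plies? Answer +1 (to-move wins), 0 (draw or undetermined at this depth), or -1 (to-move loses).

value(3, O) = +1

p1 O@[3]: -1[2]+1* -3[0]+1
p2 X@[2]: -1[1]-1*
p3 O@[1]: -1[0]+1*
p4 X@[0] terminal -1; root [3] d4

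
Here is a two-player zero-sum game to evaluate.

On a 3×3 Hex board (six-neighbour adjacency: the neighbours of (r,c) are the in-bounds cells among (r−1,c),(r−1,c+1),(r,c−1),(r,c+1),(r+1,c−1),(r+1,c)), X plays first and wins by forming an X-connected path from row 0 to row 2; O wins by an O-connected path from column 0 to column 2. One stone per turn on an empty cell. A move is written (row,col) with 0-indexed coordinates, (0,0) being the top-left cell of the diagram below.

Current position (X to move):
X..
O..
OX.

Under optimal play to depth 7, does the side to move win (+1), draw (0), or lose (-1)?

[X../O../OX.] X move#1: (0,1):-1/XX./O../OX., (0,2):+1/X.X/O../OX.*, (1,1):+1/X../OX./OX., (1,2):-1/X../O.X/OX., (2,2):-1/X../O../OXX
[X.X/O../OX.] O move#2: (0,1):-1/XOX/O../OX.*, (1,1):-1/X.X/OO./OX., (1,2):-1/X.X/O.O/OX., (2,2):-1/X.X/O../OXO
[XOX/O../OX.] X move#3: (1,1):+1/XOX/OX./OX.*, (1,2):+1/XOX/O.X/OX., (2,2):+1/XOX/O../OXX
[XOX/OX./OX.] end (terminal -1, O#4); searched X../O../OX. to 7

value(X../O../OX., X) = +1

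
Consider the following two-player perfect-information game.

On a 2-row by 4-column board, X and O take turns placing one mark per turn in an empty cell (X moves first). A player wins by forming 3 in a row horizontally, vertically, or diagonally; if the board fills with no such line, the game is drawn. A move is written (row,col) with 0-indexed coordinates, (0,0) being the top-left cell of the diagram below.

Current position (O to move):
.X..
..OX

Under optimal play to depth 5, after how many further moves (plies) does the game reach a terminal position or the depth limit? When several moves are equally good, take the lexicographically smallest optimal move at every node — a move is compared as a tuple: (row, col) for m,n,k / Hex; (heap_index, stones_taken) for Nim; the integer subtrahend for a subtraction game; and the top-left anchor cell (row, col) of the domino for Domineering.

p1 O@[.X../..OX]: (0,0)[OX../..OX]+0* (0,2)[.XO./..OX]+0 (0,3)[.X.O/..OX]+0 (1,0)[.X../O.OX]+0 (1,1)[.X../.OOX]+0
p2 X@[OX../..OX]: (0,2)[OXX./..OX]+0* (0,3)[OX.X/..OX]+0 (1,0)[OX../X.OX]+0 (1,1)[OX../.XOX]+0
p3 O@[OXX./..OX]: (0,3)[OXXO/..OX]+0* (1,0)[OXX./O.OX]-1 (1,1)[OXX./.OOX]-1
p4 X@[OXXO/..OX]: (1,0)[OXXO/X.OX]+0* (1,1)[OXXO/.XOX]+0
p5 O@[OXXO/X.OX]: (1,1)[OXXO/XOOX]+0*
p6 X@[OXXO/XOOX] terminal +0; root [.X../..OX] d5

PV length from [.X../..OX]: 5 plies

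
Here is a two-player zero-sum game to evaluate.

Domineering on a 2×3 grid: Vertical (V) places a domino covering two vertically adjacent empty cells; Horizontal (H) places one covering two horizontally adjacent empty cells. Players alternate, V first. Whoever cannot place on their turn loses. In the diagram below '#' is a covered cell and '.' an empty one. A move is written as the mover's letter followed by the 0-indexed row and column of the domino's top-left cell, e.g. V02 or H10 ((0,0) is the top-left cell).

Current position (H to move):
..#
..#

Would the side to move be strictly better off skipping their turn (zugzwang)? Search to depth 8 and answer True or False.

zugzwang(..#/..#, H) = False

p1 H@[..#/..#]: H00[###/..#]+1* H10[..#/###]+1
p2 V@[###/..#] terminal -1; root [..#/..#] d8
pass branch (V moves first from the same position):
  | p1 V@[..#/..#]: V00[#.#/#.#]+1* V01[.##/.##]+1
  | p2 H@[#.#/#.#] terminal -1; root [..#/..#] d8
H moving scores +1; H passing scores -1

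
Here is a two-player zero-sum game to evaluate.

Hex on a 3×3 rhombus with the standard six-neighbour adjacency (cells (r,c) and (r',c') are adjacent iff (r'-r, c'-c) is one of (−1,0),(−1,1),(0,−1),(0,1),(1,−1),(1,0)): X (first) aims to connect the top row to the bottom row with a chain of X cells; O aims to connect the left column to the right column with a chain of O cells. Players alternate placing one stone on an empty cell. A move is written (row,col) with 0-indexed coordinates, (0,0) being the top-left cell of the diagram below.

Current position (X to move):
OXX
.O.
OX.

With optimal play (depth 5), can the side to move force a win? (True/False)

ply 1, X at OXX/.O./OX. | (1,0)=-1→OXX/XO./OX.; (1,2)=+1→OXX/.OX/OX.*; (2,2)=-1→OXX/.O./OXX
ply 2: OXX/.OX/OX. is terminal -1 (O); from OXX/.O./OX. depth 5

X winning at [OXX/.O./OX.]: True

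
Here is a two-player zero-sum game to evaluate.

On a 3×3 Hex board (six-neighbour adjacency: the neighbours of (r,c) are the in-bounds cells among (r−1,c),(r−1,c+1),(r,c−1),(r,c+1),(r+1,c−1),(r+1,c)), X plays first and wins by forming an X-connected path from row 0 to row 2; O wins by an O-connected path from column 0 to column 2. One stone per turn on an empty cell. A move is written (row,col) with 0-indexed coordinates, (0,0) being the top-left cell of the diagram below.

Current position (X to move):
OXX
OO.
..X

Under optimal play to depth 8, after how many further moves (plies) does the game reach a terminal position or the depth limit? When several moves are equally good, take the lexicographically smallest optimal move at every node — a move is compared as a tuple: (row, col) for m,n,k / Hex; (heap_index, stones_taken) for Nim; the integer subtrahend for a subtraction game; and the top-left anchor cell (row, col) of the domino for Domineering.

PV length from [OXX/OO./..X]: 1 ply

[OXX/OO./..X] X move#1: (1,2):+1/OXX/OOX/..X*, (2,0):-1/OXX/OO./X.X, (2,1):-1/OXX/OO./.XX
[OXX/OOX/..X] end (terminal -1, O#2); searched OXX/OO./..X to 8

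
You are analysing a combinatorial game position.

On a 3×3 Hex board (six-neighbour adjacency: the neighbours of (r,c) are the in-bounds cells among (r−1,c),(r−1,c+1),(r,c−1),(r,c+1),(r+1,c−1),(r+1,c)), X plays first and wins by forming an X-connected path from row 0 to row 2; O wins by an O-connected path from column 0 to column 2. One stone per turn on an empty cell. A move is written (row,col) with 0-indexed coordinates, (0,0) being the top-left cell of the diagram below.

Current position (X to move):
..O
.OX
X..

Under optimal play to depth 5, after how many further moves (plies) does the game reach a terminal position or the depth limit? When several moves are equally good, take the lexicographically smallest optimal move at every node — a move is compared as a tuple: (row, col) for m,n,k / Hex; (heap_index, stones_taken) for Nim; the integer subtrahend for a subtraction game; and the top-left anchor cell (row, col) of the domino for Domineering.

PV length from [..O/.OX/X..]: 3 plies

p1 X@[..O/.OX/X..]: (0,0)[X.O/.OX/X..]-1 (0,1)[.XO/.OX/X..]-1 (1,0)[..O/XOX/X..]+1* (2,1)[..O/.OX/XX.]-1 (2,2)[..O/.OX/X.X]-1
p2 O@[..O/XOX/X..]: (0,0)[O.O/XOX/X..]-1* (0,1)[.OO/XOX/X..]-1 (2,1)[..O/XOX/XO.]-1 (2,2)[..O/XOX/X.O]-1
p3 X@[O.O/XOX/X..]: (0,1)[OXO/XOX/X..]+1* (2,1)[O.O/XOX/XX.]-1 (2,2)[O.O/XOX/X.X]-1
p4 O@[OXO/XOX/X..] terminal -1; root [..O/.OX/X..] d5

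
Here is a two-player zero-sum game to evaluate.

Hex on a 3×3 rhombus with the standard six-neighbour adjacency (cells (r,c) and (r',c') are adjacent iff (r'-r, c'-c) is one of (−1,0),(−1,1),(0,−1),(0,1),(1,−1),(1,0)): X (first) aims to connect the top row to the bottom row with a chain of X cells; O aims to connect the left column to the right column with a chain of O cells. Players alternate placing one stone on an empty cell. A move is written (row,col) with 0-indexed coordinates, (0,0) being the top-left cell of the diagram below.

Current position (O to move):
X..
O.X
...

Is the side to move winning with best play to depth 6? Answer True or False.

ply 1, O at X../O.X/... | (0,1)=-1→XO./O.X/...; (0,2)=+1→X.O/O.X/...*; (1,1)=-1→X../OOX/...; (2,0)=-1→X../O.X/O..; (2,1)=-1→X../O.X/.O.; (2,2)=-1→X../O.X/..O
ply 2, X at X.O/O.X/... | (0,1)=-1→XXO/O.X/...*; (1,1)=-1→X.O/OXX/...; (2,0)=-1→X.O/O.X/X..; (2,1)=-1→X.O/O.X/.X.; (2,2)=-1→X.O/O.X/..X
ply 3, O at XXO/O.X/... | (1,1)=+1→XXO/OOX/...*; (2,0)=-1→XXO/O.X/O..; (2,1)=-1→XXO/O.X/.O.; (2,2)=-1→XXO/O.X/..O
ply 4: XXO/OOX/... is terminal -1 (X); from X../O.X/... depth 6

O winning at [X../O.X/...]: True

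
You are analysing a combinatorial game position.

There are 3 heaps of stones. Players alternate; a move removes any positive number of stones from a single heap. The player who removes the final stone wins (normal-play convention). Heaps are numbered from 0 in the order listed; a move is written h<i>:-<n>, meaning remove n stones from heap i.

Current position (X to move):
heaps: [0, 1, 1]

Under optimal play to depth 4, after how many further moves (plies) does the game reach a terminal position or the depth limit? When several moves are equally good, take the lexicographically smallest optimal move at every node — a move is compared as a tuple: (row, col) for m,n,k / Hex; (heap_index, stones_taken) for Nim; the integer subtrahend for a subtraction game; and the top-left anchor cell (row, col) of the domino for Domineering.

p1 X@[(0,1,1)]: h1:-1[(0,0,1)]-1* h2:-1[(0,1,0)]-1
p2 O@[(0,0,1)]: h2:-1[(0,0,0)]+1*
p3 X@[(0,0,0)] terminal -1; root [(0,1,1)] d4

PV length from [(0,1,1)]: 2 plies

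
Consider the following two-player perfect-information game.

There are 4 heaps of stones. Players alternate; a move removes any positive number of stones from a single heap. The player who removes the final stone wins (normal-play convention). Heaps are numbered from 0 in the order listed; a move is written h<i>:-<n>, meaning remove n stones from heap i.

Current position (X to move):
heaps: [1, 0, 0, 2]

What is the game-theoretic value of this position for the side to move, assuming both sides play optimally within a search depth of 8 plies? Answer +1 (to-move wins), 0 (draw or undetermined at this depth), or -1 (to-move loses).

value((1,0,0,2), X) = +1

[(1,0,0,2)] X move#1: h0:-1:-1/(0,0,0,2), h3:-1:+1/(1,0,0,1)*, h3:-2:-1/(1,0,0,0)
[(1,0,0,1)] O move#2: h0:-1:-1/(0,0,0,1)*, h3:-1:-1/(1,0,0,0)
[(0,0,0,1)] X move#3: h3:-1:+1/(0,0,0,0)*
[(0,0,0,0)] end (terminal -1, O#4); searched (1,0,0,2) to 8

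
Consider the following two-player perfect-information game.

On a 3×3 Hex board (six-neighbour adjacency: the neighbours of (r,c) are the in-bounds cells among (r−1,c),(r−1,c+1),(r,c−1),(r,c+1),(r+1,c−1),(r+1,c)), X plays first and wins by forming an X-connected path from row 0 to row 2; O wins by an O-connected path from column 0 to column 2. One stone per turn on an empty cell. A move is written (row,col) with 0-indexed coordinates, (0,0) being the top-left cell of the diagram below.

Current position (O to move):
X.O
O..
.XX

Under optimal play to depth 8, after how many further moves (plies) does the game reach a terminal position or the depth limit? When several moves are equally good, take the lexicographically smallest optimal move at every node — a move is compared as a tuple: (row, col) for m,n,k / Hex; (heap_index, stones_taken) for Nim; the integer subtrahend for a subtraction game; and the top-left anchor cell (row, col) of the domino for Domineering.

ply 1, O at X.O/O../.XX | (0,1)=+1→XOO/O../.XX*; (1,1)=+1→X.O/OO./.XX; (1,2)=+1→X.O/O.O/.XX; (2,0)=+1→X.O/O../OXX
ply 2: XOO/O../.XX is terminal -1 (X); from X.O/O../.XX depth 8

PV length from [X.O/O../.XX]: 1 ply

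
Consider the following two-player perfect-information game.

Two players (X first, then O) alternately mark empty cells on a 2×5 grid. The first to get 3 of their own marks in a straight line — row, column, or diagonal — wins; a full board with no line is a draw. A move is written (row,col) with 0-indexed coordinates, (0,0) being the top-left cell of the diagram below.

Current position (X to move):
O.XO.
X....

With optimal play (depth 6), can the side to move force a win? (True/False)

ply 1, X at O.XO./X.... | (0,1)=+0→OXXO./X....*; (0,4)=+0→O.XOX/X....; (1,1)=+0→O.XO./XX...; (1,2)=+0→O.XO./X.X..; (1,3)=+0→O.XO./X..X.; (1,4)=+0→O.XO./X...X
ply 2, O at OXXO./X.... | (0,4)=+0→OXXOO/X....*; (1,1)=+0→OXXO./XO...; (1,2)=+0→OXXO./X.O..; (1,3)=+0→OXXO./X..O.; (1,4)=+0→OXXO./X...O
ply 3, X at OXXOO/X.... | (1,1)=+0→OXXOO/XX...*; (1,2)=+0→OXXOO/X.X..; (1,3)=+0→OXXOO/X..X.; (1,4)=+0→OXXOO/X...X
ply 4, O at OXXOO/XX... | (1,2)=+0→OXXOO/XXO..*; (1,3)=-1→OXXOO/XX.O.; (1,4)=-1→OXXOO/XX..O
ply 5, X at OXXOO/XXO.. | (1,3)=+0→OXXOO/XXOX.*; (1,4)=+0→OXXOO/XXO.X
ply 6, O at OXXOO/XXOX. | (1,4)=+0→OXXOO/XXOXO*
ply 7: OXXOO/XXOXO is terminal +0 (X); from O.XO./X.... depth 6

X winning at [O.XO./X....]: False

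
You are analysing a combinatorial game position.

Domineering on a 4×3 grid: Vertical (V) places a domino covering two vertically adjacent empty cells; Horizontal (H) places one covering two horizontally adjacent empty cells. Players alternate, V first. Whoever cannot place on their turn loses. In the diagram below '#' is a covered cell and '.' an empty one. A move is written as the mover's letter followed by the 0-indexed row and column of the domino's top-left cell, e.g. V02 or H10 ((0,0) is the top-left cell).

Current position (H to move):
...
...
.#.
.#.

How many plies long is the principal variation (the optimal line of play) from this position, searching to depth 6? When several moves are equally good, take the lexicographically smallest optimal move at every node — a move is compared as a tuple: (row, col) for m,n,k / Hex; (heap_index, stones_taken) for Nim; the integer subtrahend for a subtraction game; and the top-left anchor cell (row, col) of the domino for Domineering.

p1 H@[.../.../.#./.#.]: H00[##./.../.#./.#.]-1* H01[.##/.../.#./.#.]-1 H10[.../##./.#./.#.]-1 H11[.../.##/.#./.#.]-1
p2 V@[##./.../.#./.#.]: V02[###/..#/.#./.#.]+1* V10[##./#../##./.#.]+1 V12[##./..#/.##/.#.]+1 V20[##./.../##./##.]+1 V22[##./.../.##/.##]+1
p3 H@[###/..#/.#./.#.]: H10[###/###/.#./.#.]-1*
p4 V@[###/###/.#./.#.]: V20[###/###/##./##.]+1* V22[###/###/.##/.##]+1
p5 H@[###/###/##./##.] terminal -1; root [.../.../.#./.#.] d6

PV length from [.../.../.#./.#.]: 4 plies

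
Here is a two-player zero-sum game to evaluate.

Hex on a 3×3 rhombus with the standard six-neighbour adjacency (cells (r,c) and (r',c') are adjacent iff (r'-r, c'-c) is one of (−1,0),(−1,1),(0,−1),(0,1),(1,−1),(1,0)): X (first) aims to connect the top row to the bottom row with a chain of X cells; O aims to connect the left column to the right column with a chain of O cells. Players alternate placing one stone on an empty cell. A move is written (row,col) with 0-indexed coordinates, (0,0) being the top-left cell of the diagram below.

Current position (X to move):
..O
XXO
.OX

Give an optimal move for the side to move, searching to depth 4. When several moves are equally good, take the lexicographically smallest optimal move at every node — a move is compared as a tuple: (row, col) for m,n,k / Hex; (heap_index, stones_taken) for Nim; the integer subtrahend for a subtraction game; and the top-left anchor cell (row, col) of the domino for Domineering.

p1 X@[..O/XXO/.OX]: (0,0)[X.O/XXO/.OX]-1 (0,1)[.XO/XXO/.OX]-1 (2,0)[..O/XXO/XOX]+1*
p2 O@[..O/XXO/XOX]: (0,0)[O.O/XXO/XOX]-1* (0,1)[.OO/XXO/XOX]-1
p3 X@[O.O/XXO/XOX]: (0,1)[OXO/XXO/XOX]+1*
p4 O@[OXO/XXO/XOX] terminal -1; root [..O/XXO/.OX] d4

X's best at [..O/XXO/.OX]: (2,0)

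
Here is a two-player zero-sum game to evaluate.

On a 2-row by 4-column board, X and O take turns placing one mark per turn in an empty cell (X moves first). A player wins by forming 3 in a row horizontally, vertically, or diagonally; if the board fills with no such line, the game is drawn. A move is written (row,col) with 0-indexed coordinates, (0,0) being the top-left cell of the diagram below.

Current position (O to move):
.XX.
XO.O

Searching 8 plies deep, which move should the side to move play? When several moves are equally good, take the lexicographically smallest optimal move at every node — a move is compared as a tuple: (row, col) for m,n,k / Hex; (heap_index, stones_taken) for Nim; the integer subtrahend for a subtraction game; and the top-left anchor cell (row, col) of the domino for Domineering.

O's best at [.XX./XO.O]: (1,2)

[.XX./XO.O] O move#1: (0,0):-1/OXX./XO.O, (0,3):-1/.XXO/XO.O, (1,2):+1/.XX./XOOO*
[.XX./XOOO] end (terminal -1, X#2); searched .XX./XO.O to 8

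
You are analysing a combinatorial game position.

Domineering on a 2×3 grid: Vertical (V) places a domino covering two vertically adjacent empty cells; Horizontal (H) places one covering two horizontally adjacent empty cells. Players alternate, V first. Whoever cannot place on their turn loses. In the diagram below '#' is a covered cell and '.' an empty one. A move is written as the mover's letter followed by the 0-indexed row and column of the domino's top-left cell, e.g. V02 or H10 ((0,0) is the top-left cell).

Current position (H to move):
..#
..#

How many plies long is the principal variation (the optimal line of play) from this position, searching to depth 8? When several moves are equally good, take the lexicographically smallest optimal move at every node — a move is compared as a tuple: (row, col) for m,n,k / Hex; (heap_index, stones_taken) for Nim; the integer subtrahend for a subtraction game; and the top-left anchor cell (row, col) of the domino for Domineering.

PV length from [..#/..#]: 1 ply

[..#/..#] H move#1: H00:+1/###/..#*, H10:+1/..#/###
[###/..#] end (terminal -1, V#2); searched ..#/..# to 8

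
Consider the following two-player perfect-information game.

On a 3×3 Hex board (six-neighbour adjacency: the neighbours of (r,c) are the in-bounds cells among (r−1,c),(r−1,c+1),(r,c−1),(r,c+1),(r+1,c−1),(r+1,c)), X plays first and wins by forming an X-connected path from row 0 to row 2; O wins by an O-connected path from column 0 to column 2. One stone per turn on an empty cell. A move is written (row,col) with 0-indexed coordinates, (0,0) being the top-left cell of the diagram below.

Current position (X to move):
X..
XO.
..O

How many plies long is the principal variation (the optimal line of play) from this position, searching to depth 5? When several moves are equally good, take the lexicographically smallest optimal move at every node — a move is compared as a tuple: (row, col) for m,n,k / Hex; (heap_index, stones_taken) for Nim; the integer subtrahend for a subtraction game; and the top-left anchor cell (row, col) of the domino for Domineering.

PV length from [X../XO./..O]: 1 ply

p1 X@[X../XO./..O]: (0,1)[XX./XO./..O]-1 (0,2)[X.X/XO./..O]-1 (1,2)[X../XOX/..O]-1 (2,0)[X../XO./X.O]+1* (2,1)[X../XO./.XO]-1
p2 O@[X../XO./X.O] terminal -1; root [X../XO./..O] d5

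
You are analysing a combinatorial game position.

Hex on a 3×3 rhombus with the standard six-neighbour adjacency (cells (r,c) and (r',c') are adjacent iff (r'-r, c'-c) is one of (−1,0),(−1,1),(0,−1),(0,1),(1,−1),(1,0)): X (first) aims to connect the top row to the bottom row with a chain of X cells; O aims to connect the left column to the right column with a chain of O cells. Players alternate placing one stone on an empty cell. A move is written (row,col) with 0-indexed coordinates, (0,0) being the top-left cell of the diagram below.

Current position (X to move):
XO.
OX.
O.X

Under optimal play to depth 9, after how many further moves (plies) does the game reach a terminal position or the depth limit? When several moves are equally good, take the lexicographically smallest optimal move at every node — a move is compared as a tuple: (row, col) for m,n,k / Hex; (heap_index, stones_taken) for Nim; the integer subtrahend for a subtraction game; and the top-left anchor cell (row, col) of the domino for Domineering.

ply 1, X at XO./OX./O.X | (0,2)=+1→XOX/OX./O.X*; (1,2)=-1→XO./OXX/O.X; (2,1)=-1→XO./OX./OXX
ply 2, O at XOX/OX./O.X | (1,2)=-1→XOX/OXO/O.X*; (2,1)=-1→XOX/OX./OOX
ply 3, X at XOX/OXO/O.X | (2,1)=+1→XOX/OXO/OXX*
ply 4: XOX/OXO/OXX is terminal -1 (O); from XO./OX./O.X depth 9

PV length from [XO./OX./O.X]: 3 plies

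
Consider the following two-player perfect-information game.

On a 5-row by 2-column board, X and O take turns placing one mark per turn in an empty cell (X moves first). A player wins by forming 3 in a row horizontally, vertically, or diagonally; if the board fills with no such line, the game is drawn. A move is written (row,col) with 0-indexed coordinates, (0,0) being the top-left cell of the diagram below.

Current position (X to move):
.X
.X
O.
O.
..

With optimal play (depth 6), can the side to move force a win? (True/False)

[.X/.X/O./O./..] X move#1: (0,0):-1/XX/.X/O./O./.., (1,0):-1/.X/XX/O./O./.., (2,1):+1/.X/.X/OX/O./..*, (3,1):-1/.X/.X/O./OX/.., (4,0):-1/.X/.X/O./O./X., (4,1):-1/.X/.X/O./O./.X
[.X/.X/OX/O./..] end (terminal -1, O#2); searched .X/.X/O./O./.. to 6

X winning at [.X/.X/O./O./..]: True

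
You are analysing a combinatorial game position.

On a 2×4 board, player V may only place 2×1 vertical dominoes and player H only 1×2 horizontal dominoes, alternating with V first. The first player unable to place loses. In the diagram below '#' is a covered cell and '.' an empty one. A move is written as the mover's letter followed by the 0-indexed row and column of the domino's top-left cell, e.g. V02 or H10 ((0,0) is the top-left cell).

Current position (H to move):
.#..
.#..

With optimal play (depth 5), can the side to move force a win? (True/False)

H winning at [.#../.#..]: True

ply 1, H at .#../.#.. | H02=+1→.###/.#..*; H12=+1→.#../.###
ply 2, V at .###/.#.. | V00=-1→####/##..*
ply 3, H at ####/##.. | H12=+1→####/####*
ply 4: ####/#### is terminal -1 (V); from .#../.#.. depth 5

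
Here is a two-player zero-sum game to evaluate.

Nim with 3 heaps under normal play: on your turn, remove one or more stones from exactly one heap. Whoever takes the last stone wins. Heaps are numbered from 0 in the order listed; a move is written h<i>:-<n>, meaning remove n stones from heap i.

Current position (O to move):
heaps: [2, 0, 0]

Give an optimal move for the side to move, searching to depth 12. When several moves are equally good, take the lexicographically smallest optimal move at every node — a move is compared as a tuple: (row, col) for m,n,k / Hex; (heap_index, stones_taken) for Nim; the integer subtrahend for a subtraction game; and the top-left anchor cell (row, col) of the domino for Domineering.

[(2,0,0)] O move#1: h0:-1:-1/(1,0,0), h0:-2:+1/(0,0,0)*
[(0,0,0)] end (terminal -1, X#2); searched (2,0,0) to 12

O's best at [(2,0,0)]: h0:-2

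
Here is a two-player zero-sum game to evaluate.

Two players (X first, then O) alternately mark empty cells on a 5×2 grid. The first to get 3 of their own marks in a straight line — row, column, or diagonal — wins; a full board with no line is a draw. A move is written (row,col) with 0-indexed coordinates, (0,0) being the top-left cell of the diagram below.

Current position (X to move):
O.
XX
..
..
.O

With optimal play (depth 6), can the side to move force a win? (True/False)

p1 X@[O./XX/../../.O]: (0,1)[OX/XX/../../.O]+0 (2,0)[O./XX/X./../.O]+1* (2,1)[O./XX/.X/../.O]+1 (3,0)[O./XX/../X./.O]+1 (3,1)[O./XX/../.X/.O]+0 (4,0)[O./XX/../../XO]+0
p2 O@[O./XX/X./../.O]: (0,1)[OO/XX/X./../.O]-1* (2,1)[O./XX/XO/../.O]-1 (3,0)[O./XX/X./O./.O]-1 (3,1)[O./XX/X./.O/.O]-1 (4,0)[O./XX/X./../OO]-1
p3 X@[OO/XX/X./../.O]: (2,1)[OO/XX/XX/../.O]+1* (3,0)[OO/XX/X./X./.O]+1 (3,1)[OO/XX/X./.X/.O]+1 (4,0)[OO/XX/X./../XO]+0
p4 O@[OO/XX/XX/../.O]: (3,0)[OO/XX/XX/O./.O]-1* (3,1)[OO/XX/XX/.O/.O]-1 (4,0)[OO/XX/XX/../OO]-1
p5 X@[OO/XX/XX/O./.O]: (3,1)[OO/XX/XX/OX/.O]+1* (4,0)[OO/XX/XX/O./XO]+0
p6 O@[OO/XX/XX/OX/.O] terminal -1; root [O./XX/../../.O] d6

X winning at [O./XX/../../.O]: True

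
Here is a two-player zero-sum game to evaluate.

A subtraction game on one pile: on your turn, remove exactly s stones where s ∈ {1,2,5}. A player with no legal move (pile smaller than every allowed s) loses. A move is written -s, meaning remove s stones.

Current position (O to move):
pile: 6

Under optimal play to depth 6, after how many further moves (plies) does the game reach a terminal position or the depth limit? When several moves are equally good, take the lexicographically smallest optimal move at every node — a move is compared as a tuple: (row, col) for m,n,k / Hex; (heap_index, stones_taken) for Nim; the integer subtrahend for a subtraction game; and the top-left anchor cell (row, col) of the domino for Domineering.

p1 O@[6]: -1[5]-1* -2[4]-1 -5[1]-1
p2 X@[5]: -1[4]-1 -2[3]+1* -5[0]+1
p3 O@[3]: -1[2]-1* -2[1]-1
p4 X@[2]: -1[1]-1 -2[0]+1*
p5 O@[0] terminal -1; root [6] d6

PV length from [6]: 4 plies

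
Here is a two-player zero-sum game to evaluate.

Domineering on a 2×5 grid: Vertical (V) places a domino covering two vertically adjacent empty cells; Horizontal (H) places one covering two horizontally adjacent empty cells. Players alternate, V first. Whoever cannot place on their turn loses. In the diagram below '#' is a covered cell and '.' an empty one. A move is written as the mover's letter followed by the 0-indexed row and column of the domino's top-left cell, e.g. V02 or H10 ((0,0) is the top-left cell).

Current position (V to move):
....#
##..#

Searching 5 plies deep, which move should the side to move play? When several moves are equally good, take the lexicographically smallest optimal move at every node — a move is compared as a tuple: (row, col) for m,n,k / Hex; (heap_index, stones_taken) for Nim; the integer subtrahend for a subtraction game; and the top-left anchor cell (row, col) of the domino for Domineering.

p1 V@[....#/##..#]: V02[..#.#/###.#]+1* V03[...##/##.##]-1
p2 H@[..#.#/###.#]: H00[###.#/###.#]-1*
p3 V@[###.#/###.#]: V03[#####/#####]+1*
p4 H@[#####/#####] terminal -1; root [....#/##..#] d5

V's best at [....#/##..#]: V02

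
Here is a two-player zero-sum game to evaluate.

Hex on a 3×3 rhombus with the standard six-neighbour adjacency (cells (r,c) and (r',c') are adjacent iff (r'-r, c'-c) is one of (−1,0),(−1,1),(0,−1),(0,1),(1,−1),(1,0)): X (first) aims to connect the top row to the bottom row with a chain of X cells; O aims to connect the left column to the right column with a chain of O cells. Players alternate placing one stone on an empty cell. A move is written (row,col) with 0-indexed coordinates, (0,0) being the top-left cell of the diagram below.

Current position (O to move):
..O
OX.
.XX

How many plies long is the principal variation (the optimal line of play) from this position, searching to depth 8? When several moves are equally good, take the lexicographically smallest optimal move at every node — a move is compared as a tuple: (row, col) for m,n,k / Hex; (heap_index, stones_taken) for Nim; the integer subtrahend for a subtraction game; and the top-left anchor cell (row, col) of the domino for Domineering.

ply 1, O at ..O/OX./.XX | (0,0)=-1→O.O/OX./.XX; (0,1)=+1→.OO/OX./.XX*; (1,2)=-1→..O/OXO/.XX; (2,0)=-1→..O/OX./OXX
ply 2: .OO/OX./.XX is terminal -1 (X); from ..O/OX./.XX depth 8

PV length from [..O/OX./.XX]: 1 ply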